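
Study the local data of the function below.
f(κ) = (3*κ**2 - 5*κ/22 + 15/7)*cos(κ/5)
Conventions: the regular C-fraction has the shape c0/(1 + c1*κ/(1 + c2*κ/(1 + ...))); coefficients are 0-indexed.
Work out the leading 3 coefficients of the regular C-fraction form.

The regular C-fraction coefficients are [15/7, 7/66, 149057/11550].

Taylor coefficients (expand at 0): a_0 = 15/7, a_1 = -5/22, a_2 = 207/70.
c0 = a_0 = 15/7. Peel one level at a time: if S = 1 + c*κ/S' with S'(0) = 1, then c is the κ-coefficient of S and S' = c*κ/(S - 1).
S_1 = c0/f = 1 + (7/66)*κ + (-149057/108900)*κ^2 + ...; c1 = 7/66.
S_2 = c1*κ/(S_1 - 1) = 1 + (149057/11550)*κ + ...; c2 = 149057/11550.


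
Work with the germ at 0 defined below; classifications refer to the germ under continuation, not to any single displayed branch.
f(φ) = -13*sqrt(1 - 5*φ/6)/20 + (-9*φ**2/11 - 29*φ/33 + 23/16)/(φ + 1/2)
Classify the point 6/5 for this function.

The point is an algebraic (square-root) branch point.

The term (-13/20)*sqrt(1 - φ/(6/5)) has argument 1 - 6/5/(6/5) = 0 at 6/5: a square-root (algebraic, two-sheeted) branch point; the remaining terms are analytic or single-valued there.


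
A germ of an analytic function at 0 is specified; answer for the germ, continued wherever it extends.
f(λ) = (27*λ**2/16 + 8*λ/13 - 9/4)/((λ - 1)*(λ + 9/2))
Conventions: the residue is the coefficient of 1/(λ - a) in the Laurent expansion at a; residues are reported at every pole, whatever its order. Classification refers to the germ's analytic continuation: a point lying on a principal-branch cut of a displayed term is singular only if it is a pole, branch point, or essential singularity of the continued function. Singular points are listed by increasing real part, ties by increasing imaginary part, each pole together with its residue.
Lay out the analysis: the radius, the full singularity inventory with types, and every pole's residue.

Denominator factor (λ + 9/2): pole of order 1 at -9/2, modulus 9/2.
Denominator factor (λ - 1): pole of order 1 at 1, modulus 1.
The radius of convergence is the smallest modulus among the singular points: 1.
At the order-1 pole -9/2 set g(λ) = (λ - (-9/2))*f(λ) = (27*λ**2/16 + 8*λ/13 - 9/4)/(λ - 1).
Simple pole: residue = g(a) at a = -9/2, which is -2205/416.
At the order-1 pole 1 set g(λ) = (λ - (1))*f(λ) = (27*λ**2/16 + 8*λ/13 - 9/4)/(λ + 9/2).
Simple pole: residue = g(a) at a = 1, which is 1/104.
List the singular points by increasing real part (a conjugate pair: the negative imaginary part first).

Radius of convergence at 0: 1.
At -9/2: a pole of order 1; residue -2205/416.
At 1: a pole of order 1; residue 1/104.


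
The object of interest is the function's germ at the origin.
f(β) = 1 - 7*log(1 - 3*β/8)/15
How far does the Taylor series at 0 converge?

Branch term (-7/15)*log(1 - β/(8/3)): its argument vanishes at β = 8/3, a logarithmic branch point, modulus 8/3.
The radius of convergence is the smallest modulus among the singular points: 8/3.

The radius of convergence is 8/3.


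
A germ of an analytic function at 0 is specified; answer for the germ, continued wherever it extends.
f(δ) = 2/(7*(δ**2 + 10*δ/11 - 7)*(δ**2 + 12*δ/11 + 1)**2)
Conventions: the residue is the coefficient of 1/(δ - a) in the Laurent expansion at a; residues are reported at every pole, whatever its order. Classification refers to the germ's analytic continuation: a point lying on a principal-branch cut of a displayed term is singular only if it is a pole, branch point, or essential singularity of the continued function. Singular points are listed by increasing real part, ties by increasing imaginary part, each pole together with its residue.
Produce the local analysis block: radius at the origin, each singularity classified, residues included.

Radius of convergence at 0: 1.
At -5/11 - (2/11)*sqrt(218): a pole of order 1; residue -5269/49956494 - (2533443/43562062768)*sqrt(218).
At (-6/11) - ((1/11)*sqrt(85))*i: a pole of order 2; residue (5269/49956494) - ((1416262727/721871338300)*sqrt(85))*i.
At (-6/11) + ((1/11)*sqrt(85))*i: a pole of order 2; residue (5269/49956494) + ((1416262727/721871338300)*sqrt(85))*i.
At -5/11 + (2/11)*sqrt(218): a pole of order 1; residue -5269/49956494 + (2533443/43562062768)*sqrt(218).

Denominator factor (δ**2 + 12*δ/11 + 1)^2: discriminant -340/121, complex-conjugate roots (-6/11) + ((1/11)*sqrt(85))*i and (-6/11) - ((1/11)*sqrt(85))*i; poles of order 2, moduli 1 and 1.
Denominator factor (δ**2 + 10*δ/11 - 7): discriminant 3488/121, real irrational roots -5/11 + (2/11)*sqrt(218) and -5/11 - (2/11)*sqrt(218); poles of order 1, moduli -5/11 + (2/11)*sqrt(218) and 5/11 + (2/11)*sqrt(218).
The radius of convergence is the smallest modulus among the singular points: 1.
The factor δ**2 + 10*δ/11 - 7 splits as (δ - a)(δ - a') with a = -5/11 - (2/11)*sqrt(218), a' = -5/11 + (2/11)*sqrt(218). At the order-1 pole a set g(δ) = (δ - a)*f(δ) = [2/(7*(δ**2 + 12*δ/11 + 1)**2)] / (δ - a').
Simple pole: residue = g(a) at a = -5/11 - (2/11)*sqrt(218), which is -5269/49956494 - (2533443/43562062768)*sqrt(218).
The factor δ**2 + 12*δ/11 + 1 splits as (δ - a)(δ - a') with a = (-6/11) - ((1/11)*sqrt(85))*i, a' = (-6/11) + ((1/11)*sqrt(85))*i. At the order-2 pole a set g(δ) = (δ - a)^2*f(δ) = [2/(7*(δ**2 + 10*δ/11 - 7))] / (δ - a')^2.
Order-2 pole: residue = g'(a); g'((-6/11) - ((1/11)*sqrt(85))*i) = (5269/49956494) - ((1416262727/721871338300)*sqrt(85))*i, so the residue is (5269/49956494) - ((1416262727/721871338300)*sqrt(85))*i.
The factor δ**2 + 12*δ/11 + 1 splits as (δ - a)(δ - a') with a = (-6/11) + ((1/11)*sqrt(85))*i, a' = (-6/11) - ((1/11)*sqrt(85))*i. At the order-2 pole a set g(δ) = (δ - a)^2*f(δ) = [2/(7*(δ**2 + 10*δ/11 - 7))] / (δ - a')^2.
Order-2 pole: residue = g'(a); g'((-6/11) + ((1/11)*sqrt(85))*i) = (5269/49956494) + ((1416262727/721871338300)*sqrt(85))*i, so the residue is (5269/49956494) + ((1416262727/721871338300)*sqrt(85))*i.
The factor δ**2 + 10*δ/11 - 7 splits as (δ - a)(δ - a') with a = -5/11 + (2/11)*sqrt(218), a' = -5/11 - (2/11)*sqrt(218). At the order-1 pole a set g(δ) = (δ - a)*f(δ) = [2/(7*(δ**2 + 12*δ/11 + 1)**2)] / (δ - a').
Simple pole: residue = g(a) at a = -5/11 + (2/11)*sqrt(218), which is -5269/49956494 + (2533443/43562062768)*sqrt(218).
List the singular points by increasing real part (a conjugate pair: the negative imaginary part first).


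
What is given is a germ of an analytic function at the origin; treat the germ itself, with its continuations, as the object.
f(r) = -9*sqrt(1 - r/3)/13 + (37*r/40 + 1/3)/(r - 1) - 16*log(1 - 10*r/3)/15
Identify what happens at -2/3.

The point is a regular point.

Denominator factors: r - 1 = -5/3 at r = -2/3 — none vanishes.
Branch term sqrt(1 - r/(3)): argument at -2/3 is 11/9, nonzero, so -2/3 is not its branch point (a point on a principal cut is still regular for the continued germ).
Branch term log(1 - r/(3/10)): argument at -2/3 is 29/9, nonzero, so -2/3 is not its branch point (a point on a principal cut is still regular for the continued germ).
So the germ continues analytically to -2/3.


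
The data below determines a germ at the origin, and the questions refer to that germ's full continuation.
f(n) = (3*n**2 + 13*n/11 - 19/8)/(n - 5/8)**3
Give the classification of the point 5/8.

The point is a pole of order 3.

The denominator factor n - 5/8 vanishes at 5/8 and appears to the power 3; the numerator there equals -327/704, nonzero, and no other factor vanishes.
Hence a pole whose order is the multiplicity, 3.


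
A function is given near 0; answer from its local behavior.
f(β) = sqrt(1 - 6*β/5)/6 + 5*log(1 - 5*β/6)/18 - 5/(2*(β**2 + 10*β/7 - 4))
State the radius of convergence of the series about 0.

The radius of convergence is 5/6.

Denominator factor (β**2 + 10*β/7 - 4): discriminant 884/49, real irrational roots -5/7 + (1/7)*sqrt(221) and -5/7 - (1/7)*sqrt(221); poles of order 1, moduli -5/7 + (1/7)*sqrt(221) and 5/7 + (1/7)*sqrt(221).
Branch term (5/18)*log(1 - β/(6/5)): its argument vanishes at β = 6/5, a logarithmic branch point, modulus 6/5.
Branch term (1/6)*sqrt(1 - β/(5/6)): its argument vanishes at β = 5/6, a square-root branch point, modulus 5/6.
The radius of convergence is the smallest modulus among the singular points: 5/6.


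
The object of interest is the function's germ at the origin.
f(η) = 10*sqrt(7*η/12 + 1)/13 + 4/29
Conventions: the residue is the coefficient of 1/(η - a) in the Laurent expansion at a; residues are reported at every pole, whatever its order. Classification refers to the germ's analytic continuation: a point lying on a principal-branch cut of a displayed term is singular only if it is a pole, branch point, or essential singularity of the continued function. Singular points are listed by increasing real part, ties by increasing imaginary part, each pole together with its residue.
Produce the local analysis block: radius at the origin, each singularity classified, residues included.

Branch term (10/13)*sqrt(1 - η/(-12/7)): its argument vanishes at η = -12/7, a square-root branch point, modulus 12/7.
The radius of convergence is the smallest modulus among the singular points: 12/7.

Radius of convergence at 0: 12/7.
At -12/7: an algebraic (square-root) branch point.


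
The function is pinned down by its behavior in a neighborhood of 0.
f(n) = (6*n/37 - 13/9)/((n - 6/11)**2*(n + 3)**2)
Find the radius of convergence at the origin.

Denominator factor (n + 3)^2: pole of order 2 at -3, modulus 3.
Denominator factor (n - 6/11)^2: pole of order 2 at 6/11, modulus 6/11.
The radius of convergence is the smallest modulus among the singular points: 6/11.

The radius of convergence is 6/11.


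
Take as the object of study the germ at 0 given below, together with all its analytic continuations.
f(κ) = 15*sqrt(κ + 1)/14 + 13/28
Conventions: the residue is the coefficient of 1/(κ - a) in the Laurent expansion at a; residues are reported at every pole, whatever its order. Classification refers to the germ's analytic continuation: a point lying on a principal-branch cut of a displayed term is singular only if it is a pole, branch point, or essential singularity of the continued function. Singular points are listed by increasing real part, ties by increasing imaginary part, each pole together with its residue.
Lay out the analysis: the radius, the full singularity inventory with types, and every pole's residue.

Branch term (15/14)*sqrt(1 - κ/(-1)): its argument vanishes at κ = -1, a square-root branch point, modulus 1.
The radius of convergence is the smallest modulus among the singular points: 1.

Radius of convergence at 0: 1.
At -1: an algebraic (square-root) branch point.


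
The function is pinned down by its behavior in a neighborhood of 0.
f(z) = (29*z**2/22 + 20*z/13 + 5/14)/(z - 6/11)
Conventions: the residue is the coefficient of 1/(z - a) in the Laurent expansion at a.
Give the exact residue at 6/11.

At the order-1 pole 6/11 set g(z) = (z - (6/11))*f(z) = 29*z**2/22 + 20*z/13 + 5/14.
Simple pole: residue = g(a) at a = 6/11, which is 384799/242242.

The residue is 384799/242242.


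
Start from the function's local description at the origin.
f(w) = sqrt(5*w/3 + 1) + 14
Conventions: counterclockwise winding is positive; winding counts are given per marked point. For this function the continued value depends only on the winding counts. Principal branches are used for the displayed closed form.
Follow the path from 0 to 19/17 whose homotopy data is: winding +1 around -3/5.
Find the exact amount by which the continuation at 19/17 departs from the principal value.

Continued minus principal equals -(2/51)*sqrt(7446).

The rational part is single-valued and drops out of the difference; each branch term changes only by its own monodromy.
(1)*sqrt(1 - w/(-3/5)): winding +1 is odd, the square root flips sign, contributing -2*(1)*sqrt(1 - (19/17)/(-3/5)) = -2*(1)*sqrt(146/51) = -(2/51)*sqrt(7446).
Summing the contributions at w = 19/17 gives -(2/51)*sqrt(7446).


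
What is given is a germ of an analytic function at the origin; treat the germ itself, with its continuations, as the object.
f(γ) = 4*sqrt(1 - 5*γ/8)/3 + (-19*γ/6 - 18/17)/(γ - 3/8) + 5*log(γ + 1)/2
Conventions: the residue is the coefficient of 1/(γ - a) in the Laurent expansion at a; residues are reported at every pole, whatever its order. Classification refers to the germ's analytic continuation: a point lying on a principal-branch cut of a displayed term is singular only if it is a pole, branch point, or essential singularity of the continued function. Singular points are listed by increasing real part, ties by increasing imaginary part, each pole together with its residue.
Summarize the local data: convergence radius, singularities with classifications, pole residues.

Radius of convergence at 0: 3/8.
At -1: a logarithmic branch point.
At 3/8: a pole of order 1; residue -611/272.
At 8/5: an algebraic (square-root) branch point.

Denominator factor (γ - 3/8): pole of order 1 at 3/8, modulus 3/8.
Branch term (5/2)*log(1 - γ/(-1)): its argument vanishes at γ = -1, a logarithmic branch point, modulus 1.
Branch term (4/3)*sqrt(1 - γ/(8/5)): its argument vanishes at γ = 8/5, a square-root branch point, modulus 8/5.
The radius of convergence is the smallest modulus among the singular points: 3/8.
The branch terms are analytic at 3/8 and contribute nothing to the residue; only the rational part matters.
At the order-1 pole 3/8 set g(γ) = (γ - (3/8))*(rational part) = -19*γ/6 - 18/17.
Simple pole: residue = g(a) at a = 3/8, which is -611/272.
List the singular points by increasing real part (a conjugate pair: the negative imaginary part first).


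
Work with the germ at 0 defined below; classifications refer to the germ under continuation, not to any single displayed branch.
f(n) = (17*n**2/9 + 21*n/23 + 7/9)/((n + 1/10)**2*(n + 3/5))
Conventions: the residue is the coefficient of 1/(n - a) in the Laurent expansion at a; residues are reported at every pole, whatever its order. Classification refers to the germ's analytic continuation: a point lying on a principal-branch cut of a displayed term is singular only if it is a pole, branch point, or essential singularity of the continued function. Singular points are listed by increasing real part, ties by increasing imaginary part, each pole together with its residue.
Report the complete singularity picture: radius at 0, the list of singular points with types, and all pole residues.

Denominator factor (n + 1/10)^2: pole of order 2 at -1/10, modulus 1/10.
Denominator factor (n + 3/5): pole of order 1 at -3/5, modulus 3/5.
The radius of convergence is the smallest modulus among the singular points: 1/10.
At the order-1 pole -3/5 set g(n) = (n - (-3/5))*f(n) = (17*n**2/9 + 21*n/23 + 7/9)/(n + 1/10)**2.
Simple pole: residue = g(a) at a = -3/5, which is 18836/5175.
At the order-2 pole -1/10 set g(n) = (n - (-1/10))^2*f(n) = (17*n**2/9 + 21*n/23 + 7/9)/(n + 3/5).
Order-2 pole: residue = g'(a); g'(-1/10) = -9061/5175, so the residue is -9061/5175.
List the singular points by increasing real part (a conjugate pair: the negative imaginary part first).

Radius of convergence at 0: 1/10.
At -3/5: a pole of order 1; residue 18836/5175.
At -1/10: a pole of order 2; residue -9061/5175.


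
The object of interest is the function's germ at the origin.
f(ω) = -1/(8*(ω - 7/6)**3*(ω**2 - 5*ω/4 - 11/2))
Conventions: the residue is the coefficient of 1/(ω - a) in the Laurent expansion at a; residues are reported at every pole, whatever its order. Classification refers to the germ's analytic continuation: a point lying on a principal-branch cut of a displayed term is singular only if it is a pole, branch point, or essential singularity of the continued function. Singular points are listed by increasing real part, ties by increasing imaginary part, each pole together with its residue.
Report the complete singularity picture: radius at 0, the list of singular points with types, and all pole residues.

Denominator factor (ω - 7/6)^3: pole of order 3 at 7/6, modulus 7/6.
Denominator factor (ω**2 - 5*ω/4 - 11/2): discriminant 377/16, real irrational roots 5/8 + (1/8)*sqrt(377) and 5/8 - (1/8)*sqrt(377); poles of order 1, moduli 5/8 + (1/8)*sqrt(377) and -5/8 + (1/8)*sqrt(377).
The radius of convergence is the smallest modulus among the singular points: 7/6.
The factor ω**2 - 5*ω/4 - 11/2 splits as (ω - a)(ω - a') with a = 5/8 - (1/8)*sqrt(377), a' = 5/8 + (1/8)*sqrt(377). At the order-1 pole a set g(ω) = (ω - a)*f(ω) = [-1/(8*(ω - 7/6)**3)] / (ω - a').
Simple pole: residue = g(a) at a = 5/8 - (1/8)*sqrt(377), which is -12150/5034679 + (10746/146005691)*sqrt(377).
At the order-3 pole 7/6 set g(ω) = (ω - (7/6))^3*f(ω) = -1/(8*(ω**2 - 5*ω/4 - 11/2)).
Order-3 pole: residue = g''(a)/2; g''(7/6) = 48600/5034679, so the residue is 24300/5034679.
The factor ω**2 - 5*ω/4 - 11/2 splits as (ω - a)(ω - a') with a = 5/8 + (1/8)*sqrt(377), a' = 5/8 - (1/8)*sqrt(377). At the order-1 pole a set g(ω) = (ω - a)*f(ω) = [-1/(8*(ω - 7/6)**3)] / (ω - a').
Simple pole: residue = g(a) at a = 5/8 + (1/8)*sqrt(377), which is -12150/5034679 - (10746/146005691)*sqrt(377).
List the singular points by increasing real part (a conjugate pair: the negative imaginary part first).

Radius of convergence at 0: 7/6.
At 5/8 - (1/8)*sqrt(377): a pole of order 1; residue -12150/5034679 + (10746/146005691)*sqrt(377).
At 7/6: a pole of order 3; residue 24300/5034679.
At 5/8 + (1/8)*sqrt(377): a pole of order 1; residue -12150/5034679 - (10746/146005691)*sqrt(377).


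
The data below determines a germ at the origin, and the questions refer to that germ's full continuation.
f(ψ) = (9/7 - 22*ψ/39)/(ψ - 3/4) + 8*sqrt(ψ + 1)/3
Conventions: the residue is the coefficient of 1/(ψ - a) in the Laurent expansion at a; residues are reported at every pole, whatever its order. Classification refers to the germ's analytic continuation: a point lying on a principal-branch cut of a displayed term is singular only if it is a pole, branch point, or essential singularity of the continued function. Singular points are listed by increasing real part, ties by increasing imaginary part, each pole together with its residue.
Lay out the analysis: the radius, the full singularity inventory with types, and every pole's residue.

Denominator factor (ψ - 3/4): pole of order 1 at 3/4, modulus 3/4.
Branch term (8/3)*sqrt(1 - ψ/(-1)): its argument vanishes at ψ = -1, a square-root branch point, modulus 1.
The radius of convergence is the smallest modulus among the singular points: 3/4.
The branch term is analytic at 3/4 and contributes nothing to the residue; only the rational part matters.
At the order-1 pole 3/4 set g(ψ) = (ψ - (3/4))*(rational part) = 9/7 - 22*ψ/39.
Simple pole: residue = g(a) at a = 3/4, which is 157/182.
List the singular points by increasing real part (a conjugate pair: the negative imaginary part first).

Radius of convergence at 0: 3/4.
At -1: an algebraic (square-root) branch point.
At 3/4: a pole of order 1; residue 157/182.


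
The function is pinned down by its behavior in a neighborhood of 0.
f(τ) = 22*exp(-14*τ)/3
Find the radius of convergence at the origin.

The radius of convergence is infinite.

The factor exp(-14*τ) is entire and contributes no finite singular point.
The polynomial part has no poles.
No finite singular points: the Taylor series at 0 converges everywhere.


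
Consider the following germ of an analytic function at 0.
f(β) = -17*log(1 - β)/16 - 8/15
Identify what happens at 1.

The point is a logarithmic branch point.

The term (-17/16)*log(1 - β/(1)) has argument 1 - 1/(1) = 0 at 1: a logarithmic (infinitely-sheeted) branch point; the remaining terms are analytic or single-valued there.


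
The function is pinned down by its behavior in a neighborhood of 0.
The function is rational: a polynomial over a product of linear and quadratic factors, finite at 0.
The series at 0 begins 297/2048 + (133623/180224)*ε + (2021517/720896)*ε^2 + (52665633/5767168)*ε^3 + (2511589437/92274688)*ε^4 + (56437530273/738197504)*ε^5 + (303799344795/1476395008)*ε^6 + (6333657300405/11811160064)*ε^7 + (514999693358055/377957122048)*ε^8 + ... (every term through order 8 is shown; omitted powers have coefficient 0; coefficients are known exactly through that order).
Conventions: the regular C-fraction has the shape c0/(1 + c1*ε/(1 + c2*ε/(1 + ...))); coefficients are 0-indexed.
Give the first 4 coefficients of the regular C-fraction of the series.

The regular C-fraction coefficients are [297/2048, -4949/968, 6373819/4790632, -188508055131/126176120924].

Taylor coefficients (read off): a_0 = 297/2048, a_1 = 133623/180224, a_2 = 2021517/720896, a_3 = 52665633/5767168.
c0 = a_0 = 297/2048. Peel one level at a time: if S = 1 + c*ε/S' with S'(0) = 1, then c is the ε-coefficient of S and S' = c*ε/(S - 1).
S_1 = c0/f = 1 + (-4949/968)*ε + (6373819/937024)*ε^2 + ...; c1 = -4949/968.
S_2 = c1*ε/(S_1 - 1) = 1 + (6373819/4790632)*ε + (1557917811/783763232)*ε^2 + ...; c2 = 6373819/4790632.
S_3 = c2*ε/(S_2 - 1) = 1 + (-188508055131/126176120924)*ε + ...; c3 = -188508055131/126176120924.


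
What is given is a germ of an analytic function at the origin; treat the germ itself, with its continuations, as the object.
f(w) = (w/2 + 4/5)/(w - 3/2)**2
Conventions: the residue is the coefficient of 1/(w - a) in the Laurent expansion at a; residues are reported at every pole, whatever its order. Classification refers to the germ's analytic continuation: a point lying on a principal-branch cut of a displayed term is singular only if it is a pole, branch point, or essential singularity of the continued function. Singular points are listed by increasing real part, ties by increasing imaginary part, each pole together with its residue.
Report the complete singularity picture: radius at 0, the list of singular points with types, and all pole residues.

Denominator factor (w - 3/2)^2: pole of order 2 at 3/2, modulus 3/2.
The radius of convergence is the smallest modulus among the singular points: 3/2.
At the order-2 pole 3/2 set g(w) = (w - (3/2))^2*f(w) = w/2 + 4/5.
Order-2 pole: residue = g'(a); g'(3/2) = 1/2, so the residue is 1/2.

Radius of convergence at 0: 3/2.
At 3/2: a pole of order 2; residue 1/2.


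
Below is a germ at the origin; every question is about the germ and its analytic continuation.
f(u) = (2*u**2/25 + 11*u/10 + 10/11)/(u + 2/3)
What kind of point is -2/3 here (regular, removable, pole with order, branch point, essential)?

The point is a pole of order 1.

The denominator factor u + 2/3 vanishes at -2/3 and appears to the power 1; the numerator there equals 523/2475, nonzero, and no other factor vanishes.
Hence a pole whose order is the multiplicity, 1.


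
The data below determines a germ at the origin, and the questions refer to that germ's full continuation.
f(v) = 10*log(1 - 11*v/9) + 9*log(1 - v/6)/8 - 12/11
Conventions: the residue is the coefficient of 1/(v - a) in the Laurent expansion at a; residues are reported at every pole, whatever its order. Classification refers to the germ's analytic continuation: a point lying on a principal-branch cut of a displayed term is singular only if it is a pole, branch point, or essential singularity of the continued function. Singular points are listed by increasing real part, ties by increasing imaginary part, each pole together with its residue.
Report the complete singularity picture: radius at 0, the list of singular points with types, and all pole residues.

Branch term (9/8)*log(1 - v/(6)): its argument vanishes at v = 6, a logarithmic branch point, modulus 6.
Branch term (10)*log(1 - v/(9/11)): its argument vanishes at v = 9/11, a logarithmic branch point, modulus 9/11.
The radius of convergence is the smallest modulus among the singular points: 9/11.
List the singular points by increasing real part (a conjugate pair: the negative imaginary part first).

Radius of convergence at 0: 9/11.
At 9/11: a logarithmic branch point.
At 6: a logarithmic branch point.


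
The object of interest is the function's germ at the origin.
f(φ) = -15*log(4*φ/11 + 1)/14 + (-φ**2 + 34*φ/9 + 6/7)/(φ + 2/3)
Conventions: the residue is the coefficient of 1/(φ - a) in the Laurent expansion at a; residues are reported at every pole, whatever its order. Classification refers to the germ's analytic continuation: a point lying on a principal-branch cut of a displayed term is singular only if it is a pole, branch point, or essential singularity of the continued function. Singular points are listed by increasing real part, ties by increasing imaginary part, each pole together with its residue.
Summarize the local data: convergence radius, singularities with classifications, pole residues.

Denominator factor (φ + 2/3): pole of order 1 at -2/3, modulus 2/3.
Branch term (-15/14)*log(1 - φ/(-11/4)): its argument vanishes at φ = -11/4, a logarithmic branch point, modulus 11/4.
The radius of convergence is the smallest modulus among the singular points: 2/3.
The branch term is analytic at -2/3 and contributes nothing to the residue; only the rational part matters.
At the order-1 pole -2/3 set g(φ) = (φ - (-2/3))*(rational part) = -φ**2 + 34*φ/9 + 6/7.
Simple pole: residue = g(a) at a = -2/3, which is -398/189.
List the singular points by increasing real part (a conjugate pair: the negative imaginary part first).

Radius of convergence at 0: 2/3.
At -11/4: a logarithmic branch point.
At -2/3: a pole of order 1; residue -398/189.


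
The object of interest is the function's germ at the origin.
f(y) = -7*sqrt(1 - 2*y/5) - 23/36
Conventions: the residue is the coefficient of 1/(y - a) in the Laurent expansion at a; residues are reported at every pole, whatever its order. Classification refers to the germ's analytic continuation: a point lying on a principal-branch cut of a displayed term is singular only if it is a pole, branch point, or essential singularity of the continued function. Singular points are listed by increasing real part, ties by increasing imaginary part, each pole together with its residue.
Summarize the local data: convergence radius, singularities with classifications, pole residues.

Branch term (-7)*sqrt(1 - y/(5/2)): its argument vanishes at y = 5/2, a square-root branch point, modulus 5/2.
The radius of convergence is the smallest modulus among the singular points: 5/2.

Radius of convergence at 0: 5/2.
At 5/2: an algebraic (square-root) branch point.


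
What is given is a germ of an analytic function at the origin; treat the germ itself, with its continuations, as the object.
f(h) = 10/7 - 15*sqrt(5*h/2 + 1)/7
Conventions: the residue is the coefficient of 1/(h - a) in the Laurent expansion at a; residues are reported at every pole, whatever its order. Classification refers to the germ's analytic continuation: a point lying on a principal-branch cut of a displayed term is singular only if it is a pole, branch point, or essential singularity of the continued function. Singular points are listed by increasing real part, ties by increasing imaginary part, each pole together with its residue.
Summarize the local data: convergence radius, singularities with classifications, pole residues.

Radius of convergence at 0: 2/5.
At -2/5: an algebraic (square-root) branch point.

Branch term (-15/7)*sqrt(1 - h/(-2/5)): its argument vanishes at h = -2/5, a square-root branch point, modulus 2/5.
The radius of convergence is the smallest modulus among the singular points: 2/5.


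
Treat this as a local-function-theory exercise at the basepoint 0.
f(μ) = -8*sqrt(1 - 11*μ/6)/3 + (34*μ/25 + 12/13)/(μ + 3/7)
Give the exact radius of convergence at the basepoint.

Denominator factor (μ + 3/7): pole of order 1 at -3/7, modulus 3/7.
Branch term (-8/3)*sqrt(1 - μ/(6/11)): its argument vanishes at μ = 6/11, a square-root branch point, modulus 6/11.
The radius of convergence is the smallest modulus among the singular points: 3/7.

The radius of convergence is 3/7.


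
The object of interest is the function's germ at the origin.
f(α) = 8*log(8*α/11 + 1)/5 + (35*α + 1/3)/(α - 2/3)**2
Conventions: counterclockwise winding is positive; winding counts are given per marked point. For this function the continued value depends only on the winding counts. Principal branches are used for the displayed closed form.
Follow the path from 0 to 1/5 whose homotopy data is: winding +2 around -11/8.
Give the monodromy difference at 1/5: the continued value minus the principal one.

Continued minus principal equals (32/5)*pi*i.

The rational part is single-valued and drops out of the difference; each branch term changes only by its own monodromy.
(8/5)*log(1 - α/(-11/8)): each positive loop around -11/8 adds 2*pi*i to the log, so winding +2 contributes (8/5)*(2)*2*pi*i = (32/5)*pi*i.
Summing the contributions at α = 1/5 gives (32/5)*pi*i.


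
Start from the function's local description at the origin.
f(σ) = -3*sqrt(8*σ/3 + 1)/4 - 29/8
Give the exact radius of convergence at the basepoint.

The radius of convergence is 3/8.

Branch term (-3/4)*sqrt(1 - σ/(-3/8)): its argument vanishes at σ = -3/8, a square-root branch point, modulus 3/8.
The radius of convergence is the smallest modulus among the singular points: 3/8.


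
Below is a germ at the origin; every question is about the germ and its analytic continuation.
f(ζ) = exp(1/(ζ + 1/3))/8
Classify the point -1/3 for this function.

The exponent 1/(ζ - (-1/3)) has a pole at -1/3, so exp(1/(ζ - (-1/3))) takes every nonzero value near it: an essential singularity (not a pole of any order).

The point is an essential singularity.


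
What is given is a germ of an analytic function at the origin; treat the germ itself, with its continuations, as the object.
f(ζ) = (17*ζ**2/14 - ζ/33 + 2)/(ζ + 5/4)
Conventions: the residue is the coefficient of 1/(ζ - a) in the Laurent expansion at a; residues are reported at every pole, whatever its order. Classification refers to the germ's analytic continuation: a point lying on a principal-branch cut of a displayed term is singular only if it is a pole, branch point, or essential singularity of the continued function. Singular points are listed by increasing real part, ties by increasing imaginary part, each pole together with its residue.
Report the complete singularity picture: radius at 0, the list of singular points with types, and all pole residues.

Denominator factor (ζ + 5/4): pole of order 1 at -5/4, modulus 5/4.
The radius of convergence is the smallest modulus among the singular points: 5/4.
At the order-1 pole -5/4 set g(ζ) = (ζ - (-5/4))*f(ζ) = 17*ζ**2/14 - ζ/33 + 2.
Simple pole: residue = g(a) at a = -5/4, which is 29089/7392.

Radius of convergence at 0: 5/4.
At -5/4: a pole of order 1; residue 29089/7392.


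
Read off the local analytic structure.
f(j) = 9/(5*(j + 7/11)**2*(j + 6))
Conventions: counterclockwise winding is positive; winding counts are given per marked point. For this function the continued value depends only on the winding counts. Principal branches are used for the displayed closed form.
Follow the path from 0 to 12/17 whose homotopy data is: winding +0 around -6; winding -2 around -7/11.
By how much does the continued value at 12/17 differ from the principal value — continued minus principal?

Continued minus principal equals 0.

The function is rational, hence single-valued: continuing it around any pole returns the same value, so the difference is 0.


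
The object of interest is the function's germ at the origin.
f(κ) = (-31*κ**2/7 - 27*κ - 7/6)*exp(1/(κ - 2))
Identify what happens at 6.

There is no denominator, hence no pole anywhere.
The essential point of exp(1/(κ - (2))) is 2, not 6.
So the germ continues analytically to 6.

The point is a regular point.


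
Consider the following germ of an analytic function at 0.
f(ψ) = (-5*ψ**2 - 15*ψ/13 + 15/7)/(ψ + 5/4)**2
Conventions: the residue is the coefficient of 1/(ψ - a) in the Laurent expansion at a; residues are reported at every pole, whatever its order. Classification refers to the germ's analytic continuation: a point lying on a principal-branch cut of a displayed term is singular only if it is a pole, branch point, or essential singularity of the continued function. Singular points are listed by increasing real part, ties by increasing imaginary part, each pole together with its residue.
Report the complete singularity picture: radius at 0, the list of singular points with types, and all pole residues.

Denominator factor (ψ + 5/4)^2: pole of order 2 at -5/4, modulus 5/4.
The radius of convergence is the smallest modulus among the singular points: 5/4.
At the order-2 pole -5/4 set g(ψ) = (ψ - (-5/4))^2*f(ψ) = -5*ψ**2 - 15*ψ/13 + 15/7.
Order-2 pole: residue = g'(a); g'(-5/4) = 295/26, so the residue is 295/26.

Radius of convergence at 0: 5/4.
At -5/4: a pole of order 2; residue 295/26.


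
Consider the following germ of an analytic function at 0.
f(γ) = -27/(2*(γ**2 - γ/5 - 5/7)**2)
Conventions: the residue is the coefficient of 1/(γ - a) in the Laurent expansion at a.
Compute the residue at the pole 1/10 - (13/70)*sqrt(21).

The factor γ**2 - γ/5 - 5/7 splits as (γ - a)(γ - a') with a = 1/10 - (13/70)*sqrt(21), a' = 1/10 + (13/70)*sqrt(21). At the order-2 pole a set g(γ) = (γ - a)^2*f(γ) = [-27/2] / (γ - a')^2.
Order-2 pole: residue = g'(a); g'(1/10 - (13/70)*sqrt(21)) = -(2625/2197)*sqrt(21), so the residue is -(2625/2197)*sqrt(21).

The residue is -(2625/2197)*sqrt(21).


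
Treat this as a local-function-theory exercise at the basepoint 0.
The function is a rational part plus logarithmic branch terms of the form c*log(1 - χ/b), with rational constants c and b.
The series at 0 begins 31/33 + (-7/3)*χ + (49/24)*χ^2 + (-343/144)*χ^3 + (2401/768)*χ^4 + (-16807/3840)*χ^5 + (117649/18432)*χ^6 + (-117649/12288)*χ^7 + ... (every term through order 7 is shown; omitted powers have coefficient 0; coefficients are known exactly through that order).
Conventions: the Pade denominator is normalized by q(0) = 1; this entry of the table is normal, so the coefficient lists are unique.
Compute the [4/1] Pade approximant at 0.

The Pade approximant has numerator coefficients [31/33, -56/55, -49/40, 343/720, -2401/11520]; denominator coefficients [1, 7/5].

Taylor coefficients needed (read off): a_0 = 31/33, a_1 = -7/3, a_2 = 49/24, a_3 = -343/144, a_4 = 2401/768, a_5 = -16807/3840.
Write the denominator as Q(χ) = 1 + q1*χ. Requiring Q*f - P = O(χ^6) with deg P <= 4 kills the coefficients of χ^5..χ^5 in Q*f:
  χ^5: a_5 + q1*a_4 = 0, i.e. -16807/3840 + (2401/768)*q1 = 0.
Solving this linear system: q1 = 7/5.
The numerator is Q*f truncated at degree 4: P0 = a_0 = 31/33; P1 = a_1 + q1*a_0 = -56/55; P2 = a_2 + q1*a_1 = -49/40; P3 = a_3 + q1*a_2 = 343/720; P4 = a_4 + q1*a_3 = -2401/11520.


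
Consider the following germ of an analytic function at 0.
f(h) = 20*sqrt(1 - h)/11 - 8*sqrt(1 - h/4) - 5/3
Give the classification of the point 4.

The term (-8)*sqrt(1 - h/(4)) has argument 1 - 4/(4) = 0 at 4: a square-root (algebraic, two-sheeted) branch point; the remaining terms are analytic or single-valued there.

The point is an algebraic (square-root) branch point.


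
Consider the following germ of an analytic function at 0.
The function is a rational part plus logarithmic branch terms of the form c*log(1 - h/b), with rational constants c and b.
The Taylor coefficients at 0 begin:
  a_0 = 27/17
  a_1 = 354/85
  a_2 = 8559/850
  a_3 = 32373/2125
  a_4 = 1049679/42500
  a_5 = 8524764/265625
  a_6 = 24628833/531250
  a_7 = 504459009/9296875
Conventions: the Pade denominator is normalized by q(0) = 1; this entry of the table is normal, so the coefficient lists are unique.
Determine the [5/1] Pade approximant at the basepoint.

Taylor coefficients needed (read off): a_0 = 27/17, a_1 = 354/85, a_2 = 8559/850, a_3 = 32373/2125, a_4 = 1049679/42500, a_5 = 8524764/265625, a_6 = 24628833/531250.
Write the denominator as Q(h) = 1 + q1*h. Requiring Q*f - P = O(h^7) with deg P <= 5 kills the coefficients of h^6..h^6 in Q*f:
  h^6: a_6 + q1*a_5 = 0, i.e. 24628833/531250 + (8524764/265625)*q1 = 0.
Solving this linear system: q1 = -912179/631464.
The numerator is Q*f truncated at degree 5: P0 = a_0 = 27/17; P1 = a_1 + q1*a_0 = 33464697/17891480; P2 = a_2 + q1*a_1 = 181298893/44728700; P3 = a_3 + q1*a_2 = 1943289/2822000; P4 = a_4 + q1*a_3 = 6019590393/2236435000; P5 = a_5 + q1*a_4 = -801684071847/223643500000.

The Pade approximant has numerator coefficients [27/17, 33464697/17891480, 181298893/44728700, 1943289/2822000, 6019590393/2236435000, -801684071847/223643500000]; denominator coefficients [1, -912179/631464].


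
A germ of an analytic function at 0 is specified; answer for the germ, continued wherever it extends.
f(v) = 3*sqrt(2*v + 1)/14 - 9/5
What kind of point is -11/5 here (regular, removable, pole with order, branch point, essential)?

The point is a regular point.

There is no denominator, hence no pole anywhere.
Branch term sqrt(1 - v/(-1/2)): argument at -11/5 is -17/5, nonzero, so -11/5 is not its branch point (a point on a principal cut is still regular for the continued germ).
So the germ continues analytically to -11/5.


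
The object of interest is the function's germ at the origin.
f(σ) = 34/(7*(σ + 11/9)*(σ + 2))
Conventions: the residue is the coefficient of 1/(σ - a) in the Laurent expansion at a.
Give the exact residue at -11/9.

The residue is 306/49.

At the order-1 pole -11/9 set g(σ) = (σ - (-11/9))*f(σ) = 34/(7*(σ + 2)).
Simple pole: residue = g(a) at a = -11/9, which is 306/49.


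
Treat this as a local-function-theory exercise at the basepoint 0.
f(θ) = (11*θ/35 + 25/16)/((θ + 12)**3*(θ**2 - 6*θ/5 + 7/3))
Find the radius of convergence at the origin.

The radius of convergence is (1/3)*sqrt(21).

Denominator factor (θ + 12)^3: pole of order 3 at -12, modulus 12.
Denominator factor (θ**2 - 6*θ/5 + 7/3): discriminant -592/75, complex-conjugate roots (3/5) + ((2/15)*sqrt(111))*i and (3/5) - ((2/15)*sqrt(111))*i; poles of order 1, moduli (1/3)*sqrt(21) and (1/3)*sqrt(21).
The radius of convergence is the smallest modulus among the singular points: (1/3)*sqrt(21).


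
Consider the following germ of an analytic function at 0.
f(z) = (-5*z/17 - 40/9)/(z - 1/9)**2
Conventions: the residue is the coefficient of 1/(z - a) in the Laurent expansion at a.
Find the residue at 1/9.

At the order-2 pole 1/9 set g(z) = (z - (1/9))^2*f(z) = -5*z/17 - 40/9.
Order-2 pole: residue = g'(a); g'(1/9) = -5/17, so the residue is -5/17.

The residue is -5/17.


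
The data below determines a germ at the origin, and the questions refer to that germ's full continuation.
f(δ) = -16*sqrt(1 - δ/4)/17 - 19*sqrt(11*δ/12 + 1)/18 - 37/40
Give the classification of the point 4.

The term (-16/17)*sqrt(1 - δ/(4)) has argument 1 - 4/(4) = 0 at 4: a square-root (algebraic, two-sheeted) branch point; the remaining terms are analytic or single-valued there.

The point is an algebraic (square-root) branch point.


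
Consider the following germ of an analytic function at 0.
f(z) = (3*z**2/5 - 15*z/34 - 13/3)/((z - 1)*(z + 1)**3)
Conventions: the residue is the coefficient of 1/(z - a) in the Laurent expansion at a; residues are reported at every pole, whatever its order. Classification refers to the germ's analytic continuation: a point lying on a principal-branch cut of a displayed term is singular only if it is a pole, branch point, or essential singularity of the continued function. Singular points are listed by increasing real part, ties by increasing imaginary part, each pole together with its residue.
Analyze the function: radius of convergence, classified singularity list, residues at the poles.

Radius of convergence at 0: 1.
At -1: a pole of order 3; residue 2129/4080.
At 1: a pole of order 1; residue -2129/4080.

Denominator factor (z - 1): pole of order 1 at 1, modulus 1.
Denominator factor (z + 1)^3: pole of order 3 at -1, modulus 1.
The radius of convergence is the smallest modulus among the singular points: 1.
At the order-3 pole -1 set g(z) = (z - (-1))^3*f(z) = (3*z**2/5 - 15*z/34 - 13/3)/(z - 1).
Order-3 pole: residue = g''(a)/2; g''(-1) = 2129/2040, so the residue is 2129/4080.
At the order-1 pole 1 set g(z) = (z - (1))*f(z) = (3*z**2/5 - 15*z/34 - 13/3)/(z + 1)**3.
Simple pole: residue = g(a) at a = 1, which is -2129/4080.
List the singular points by increasing real part (a conjugate pair: the negative imaginary part first).
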